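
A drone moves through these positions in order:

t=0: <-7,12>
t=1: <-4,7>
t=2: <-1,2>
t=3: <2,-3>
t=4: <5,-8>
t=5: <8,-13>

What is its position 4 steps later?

<20,-33>

The position changes by <+3,-5> every step.
step 6: <8,-13> + <+3,-5> → <11,-18>
step 7: <11,-18> + <+3,-5> → <14,-23>
step 8: <14,-23> + <+3,-5> → <17,-28>
step 9: <17,-28> + <+3,-5> → <20,-33>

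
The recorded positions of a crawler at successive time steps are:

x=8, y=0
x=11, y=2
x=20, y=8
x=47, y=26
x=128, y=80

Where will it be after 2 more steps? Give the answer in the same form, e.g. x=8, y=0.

x=1100, y=728

Consecutive displacements (+3, +2), (+9, +6), (+27, +18), (+81, +54) scale by a factor of 3 each step.
step 5: x=128, y=80 + (+243, +162) → x=371, y=242
step 6: x=371, y=242 + (+729, +486) → x=1100, y=728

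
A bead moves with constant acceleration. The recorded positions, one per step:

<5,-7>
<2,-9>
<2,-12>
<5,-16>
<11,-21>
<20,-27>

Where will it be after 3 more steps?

<65,-51>

Taking differences between consecutive positions: <-3,-2>, <+0,-3>, <+3,-4>, <+6,-5>, <+9,-6>. These grow by <+3,-1> each step.
step 6: <20,-27> + <+12,-7> → <32,-34>
step 7: <32,-34> + <+15,-8> → <47,-42>
step 8: <47,-42> + <+18,-9> → <65,-51>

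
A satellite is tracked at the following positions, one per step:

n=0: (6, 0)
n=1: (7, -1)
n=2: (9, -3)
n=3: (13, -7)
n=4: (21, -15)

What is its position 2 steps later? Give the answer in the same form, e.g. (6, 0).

(69, -63)

Step-to-step displacements: (+1, -1), (+2, -2), (+4, -4), (+8, -8); each is 2× the previous.
step 5: (21, -15) + (+16, -16) → (37, -31)
step 6: (37, -31) + (+32, -32) → (69, -63)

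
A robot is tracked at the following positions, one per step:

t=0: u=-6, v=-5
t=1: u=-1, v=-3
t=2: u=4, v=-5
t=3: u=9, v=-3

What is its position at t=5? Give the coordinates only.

u=19, v=-3

U: linear, +5 per step → 19 at step 5.
V: cycles through -5, -3 every 2 steps. Step 5 lands at position 1 of the cycle → -3.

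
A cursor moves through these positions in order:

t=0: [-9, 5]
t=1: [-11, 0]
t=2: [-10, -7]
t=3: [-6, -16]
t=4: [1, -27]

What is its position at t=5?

[11, -40]

Taking differences between consecutive positions: [-2, -5], [+1, -7], [+4, -9], [+7, -11]. These grow by [+3, -2] each step.
step 5: [1, -27] + [+10, -13] → [11, -40]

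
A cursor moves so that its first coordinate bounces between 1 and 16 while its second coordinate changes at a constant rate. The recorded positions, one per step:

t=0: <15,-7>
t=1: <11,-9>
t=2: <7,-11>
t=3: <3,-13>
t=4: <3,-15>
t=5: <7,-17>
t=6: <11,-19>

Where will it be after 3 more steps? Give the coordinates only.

<9,-25>

The first coordinate reflects between 1 and 16, moving 4 per step.
  step 7: 11 → 15
  step 8: 15 → 13
  step 9: 13 → 9
The second coordinate changes by -2 each step: at step 9 it is -25.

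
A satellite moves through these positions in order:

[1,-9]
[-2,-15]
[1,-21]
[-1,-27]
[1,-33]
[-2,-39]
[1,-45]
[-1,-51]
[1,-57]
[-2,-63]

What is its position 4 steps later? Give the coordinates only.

[-2,-87]

First: cycles through 1, -2, 1, -1 every 4 steps. Step 13 lands at position 1 of the cycle → -2.
Second: linear, -6 per step → -87 at step 13.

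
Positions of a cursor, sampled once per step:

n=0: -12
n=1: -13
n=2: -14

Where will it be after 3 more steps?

-17

Each step adds -1 to the position.
step 3: -14 − 1 → -15
step 4: -15 − 1 → -16
step 5: -16 − 1 → -17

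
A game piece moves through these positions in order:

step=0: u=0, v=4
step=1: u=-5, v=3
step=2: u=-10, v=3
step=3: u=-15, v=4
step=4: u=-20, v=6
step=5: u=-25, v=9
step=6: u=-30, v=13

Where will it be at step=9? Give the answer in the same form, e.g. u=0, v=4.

First differences are (-5, -1), (-5, +0), (-5, +1), (-5, +2), (-5, +3), (-5, +4); their common second difference is (+0, +1) (constant acceleration).
step 7: u=-30, v=13 + (-5, +5) → u=-35, v=18
step 8: u=-35, v=18 + (-5, +6) → u=-40, v=24
step 9: u=-40, v=24 + (-5, +7) → u=-45, v=31

u=-45, v=31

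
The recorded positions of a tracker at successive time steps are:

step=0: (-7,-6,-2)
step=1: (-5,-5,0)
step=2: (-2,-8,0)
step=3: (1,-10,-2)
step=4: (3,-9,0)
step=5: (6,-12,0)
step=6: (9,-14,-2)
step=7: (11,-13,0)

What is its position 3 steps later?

(19,-17,0)

Differencing gives (+2,+1,+2), (+3,-3,+0), (+3,-2,-2), (+2,+1,+2), (+3,-3,+0), (+3,-2,-2), (+2,+1,+2). This is the pattern (+2,+1,+2), (+3,-3,+0), (+3,-2,-2) repeated.
step 8: apply (+3,-3,+0) → (14,-16,0)
step 9: apply (+3,-2,-2) → (17,-18,-2)
step 10: apply (+2,+1,+2) → (19,-17,0)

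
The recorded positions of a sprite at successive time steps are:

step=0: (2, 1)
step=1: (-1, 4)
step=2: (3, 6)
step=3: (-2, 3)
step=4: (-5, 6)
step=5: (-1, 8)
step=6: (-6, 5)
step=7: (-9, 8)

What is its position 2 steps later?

(-10, 7)

Step-to-step displacements: (-3, +3), (+4, +2), (-5, -3), (-3, +3), (+4, +2), (-5, -3), (-3, +3) — a repeating cycle of length 3.
step 8: apply (+4, +2) → (-5, 10)
step 9: apply (-5, -3) → (-10, 7)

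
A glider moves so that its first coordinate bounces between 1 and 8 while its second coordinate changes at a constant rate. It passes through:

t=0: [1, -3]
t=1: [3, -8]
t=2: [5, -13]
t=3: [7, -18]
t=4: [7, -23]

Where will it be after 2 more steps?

The first coordinate reflects between 1 and 8, moving 2 per step.
  step 5: 7 → 5
  step 6: 5 → 3
The second coordinate changes by -5 each step: at step 6 it is -33.

[3, -33]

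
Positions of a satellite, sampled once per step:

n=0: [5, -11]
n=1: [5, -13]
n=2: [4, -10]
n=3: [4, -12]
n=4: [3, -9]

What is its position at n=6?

Step-to-step displacements: [+0, -2], [-1, +3], [+0, -2], [-1, +3] — a repeating cycle of length 2.
step 5: apply [+0, -2] → [3, -11]
step 6: apply [-1, +3] → [2, -8]

[2, -8]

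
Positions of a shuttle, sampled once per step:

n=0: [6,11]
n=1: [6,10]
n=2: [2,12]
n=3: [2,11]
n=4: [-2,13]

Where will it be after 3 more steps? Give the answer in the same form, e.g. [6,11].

[-6,13]

Step-to-step displacements: [+0,-1], [-4,+2], [+0,-1], [-4,+2] — a repeating cycle of length 2.
step 5: apply [+0,-1] → [-2,12]
step 6: apply [-4,+2] → [-6,14]
step 7: apply [+0,-1] → [-6,13]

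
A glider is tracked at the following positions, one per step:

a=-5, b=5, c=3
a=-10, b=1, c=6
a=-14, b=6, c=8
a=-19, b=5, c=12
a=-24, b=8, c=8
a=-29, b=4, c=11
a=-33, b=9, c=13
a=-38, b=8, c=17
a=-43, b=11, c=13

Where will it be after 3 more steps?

a=-57, b=11, c=22

Step-to-step displacements: (-5,-4,+3), (-4,+5,+2), (-5,-1,+4), (-5,+3,-4), (-5,-4,+3), (-4,+5,+2), (-5,-1,+4), (-5,+3,-4) — a repeating cycle of length 4.
step 9: apply (-5,-4,+3) → a=-48, b=7, c=16
step 10: apply (-4,+5,+2) → a=-52, b=12, c=18
step 11: apply (-5,-1,+4) → a=-57, b=11, c=22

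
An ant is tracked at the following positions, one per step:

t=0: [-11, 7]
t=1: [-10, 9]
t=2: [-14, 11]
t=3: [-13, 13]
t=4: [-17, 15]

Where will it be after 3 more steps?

[-19, 21]

Differencing gives [+1, +2], [-4, +2], [+1, +2], [-4, +2]. This is the pattern [+1, +2], [-4, +2] repeated.
step 5: apply [+1, +2] → [-16, 17]
step 6: apply [-4, +2] → [-20, 19]
step 7: apply [+1, +2] → [-19, 21]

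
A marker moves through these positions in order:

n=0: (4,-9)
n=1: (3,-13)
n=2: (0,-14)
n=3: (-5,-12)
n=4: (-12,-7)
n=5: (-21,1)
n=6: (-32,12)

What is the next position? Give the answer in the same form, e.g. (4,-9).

(-45,26)

Taking differences between consecutive positions: (-1,-4), (-3,-1), (-5,+2), (-7,+5), (-9,+8), (-11,+11). These grow by (-2,+3) each step.
step 7: (-32,12) + (-13,+14) → (-45,26)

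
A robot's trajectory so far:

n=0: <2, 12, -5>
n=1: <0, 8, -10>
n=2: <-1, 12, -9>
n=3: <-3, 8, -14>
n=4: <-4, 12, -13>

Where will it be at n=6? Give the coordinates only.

<-7, 12, -17>

The moves between consecutive positions are <-2, -4, -5>, <-1, +4, +1>, <-2, -4, -5>, <-1, +4, +1>; they repeat the 2-cycle [<-2, -4, -5>, <-1, +4, +1>].
step 5: apply <-2, -4, -5> → <-6, 8, -18>
step 6: apply <-1, +4, +1> → <-7, 12, -17>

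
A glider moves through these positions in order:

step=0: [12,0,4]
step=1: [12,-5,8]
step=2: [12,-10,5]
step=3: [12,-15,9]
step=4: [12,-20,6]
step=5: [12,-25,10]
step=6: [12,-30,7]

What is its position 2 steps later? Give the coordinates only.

[12,-40,8]

The moves between consecutive positions are [+0,-5,+4], [+0,-5,-3], [+0,-5,+4], [+0,-5,-3], [+0,-5,+4], [+0,-5,-3]; they repeat the 2-cycle [[+0,-5,+4], [+0,-5,-3]].
step 7: apply [+0,-5,+4] → [12,-35,11]
step 8: apply [+0,-5,-3] → [12,-40,8]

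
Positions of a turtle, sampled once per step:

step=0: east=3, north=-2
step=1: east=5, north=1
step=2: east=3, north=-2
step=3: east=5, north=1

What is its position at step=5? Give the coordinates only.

The jumps are (+2,+3), (-2,-3), (+2,+3) — a geometric progression with ratio -1.
step 4: east=5, north=1 + (-2,-3) → east=3, north=-2
step 5: east=3, north=-2 + (+2,+3) → east=5, north=1

east=5, north=1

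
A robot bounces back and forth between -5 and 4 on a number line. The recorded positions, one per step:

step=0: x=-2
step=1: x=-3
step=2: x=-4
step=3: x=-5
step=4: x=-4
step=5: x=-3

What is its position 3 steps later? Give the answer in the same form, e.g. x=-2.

The value reflects between -5 and 4, moving 1 per step.
  step 6: -3 → -2
  step 7: -2 → -1
  step 8: -1 → 0

x=0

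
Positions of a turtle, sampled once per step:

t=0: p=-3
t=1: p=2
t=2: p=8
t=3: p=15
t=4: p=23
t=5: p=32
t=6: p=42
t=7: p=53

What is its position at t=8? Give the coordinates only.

p=65

First differences are +5, +6, +7, +8, +9, +10, +11; their common second difference is +1 (constant acceleration).
step 8: 53 + 12 → p=65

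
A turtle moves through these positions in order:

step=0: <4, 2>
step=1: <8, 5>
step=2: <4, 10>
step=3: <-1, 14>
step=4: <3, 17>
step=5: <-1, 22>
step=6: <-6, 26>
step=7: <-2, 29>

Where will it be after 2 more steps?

Step-to-step displacements: <+4, +3>, <-4, +5>, <-5, +4>, <+4, +3>, <-4, +5>, <-5, +4>, <+4, +3> — a repeating cycle of length 3.
step 8: apply <-4, +5> → <-6, 34>
step 9: apply <-5, +4> → <-11, 38>

<-11, 38>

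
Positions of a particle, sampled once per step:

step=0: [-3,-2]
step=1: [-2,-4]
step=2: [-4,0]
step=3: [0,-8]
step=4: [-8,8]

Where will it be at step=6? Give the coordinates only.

Consecutive displacements [+1,-2], [-2,+4], [+4,-8], [-8,+16] scale by a factor of -2 each step.
step 5: [-8,8] + [+16,-32] → [8,-24]
step 6: [8,-24] + [-32,+64] → [-24,40]

[-24,40]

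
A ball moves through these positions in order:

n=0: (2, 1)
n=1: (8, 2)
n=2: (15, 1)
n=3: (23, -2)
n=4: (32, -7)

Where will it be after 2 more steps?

Successive displacements: (+6, +1), (+7, -1), (+8, -3), (+9, -5) — each changes by (+1, -2).
step 5: (32, -7) + (+10, -7) → (42, -14)
step 6: (42, -14) + (+11, -9) → (53, -23)

(53, -23)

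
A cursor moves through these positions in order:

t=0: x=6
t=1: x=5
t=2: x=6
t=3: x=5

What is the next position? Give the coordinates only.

x=6

Consecutive displacements -1, +1, -1 scale by a factor of -1 each step.
step 4: 5 + 1 → x=6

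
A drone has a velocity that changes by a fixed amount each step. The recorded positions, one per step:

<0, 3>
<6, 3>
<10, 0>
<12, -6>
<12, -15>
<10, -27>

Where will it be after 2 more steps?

<0, -60>

Successive displacements: <+6, +0>, <+4, -3>, <+2, -6>, <+0, -9>, <-2, -12> — each changes by <-2, -3>.
step 6: <10, -27> + <-4, -15> → <6, -42>
step 7: <6, -42> + <-6, -18> → <0, -60>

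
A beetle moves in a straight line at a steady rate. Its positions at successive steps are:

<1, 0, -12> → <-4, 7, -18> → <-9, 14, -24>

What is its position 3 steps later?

Each step adds <-5, +7, -6> to the position.
step 3: <-9, 14, -24> + <-5, +7, -6> → <-14, 21, -30>
step 4: <-14, 21, -30> + <-5, +7, -6> → <-19, 28, -36>
step 5: <-19, 28, -36> + <-5, +7, -6> → <-24, 35, -42>

<-24, 35, -42>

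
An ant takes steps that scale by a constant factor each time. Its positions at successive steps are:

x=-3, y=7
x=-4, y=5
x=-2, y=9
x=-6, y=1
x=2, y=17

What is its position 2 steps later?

x=18, y=49

Consecutive displacements (-1, -2), (+2, +4), (-4, -8), (+8, +16) scale by a factor of -2 each step.
step 5: x=2, y=17 + (-16, -32) → x=-14, y=-15
step 6: x=-14, y=-15 + (+32, +64) → x=18, y=49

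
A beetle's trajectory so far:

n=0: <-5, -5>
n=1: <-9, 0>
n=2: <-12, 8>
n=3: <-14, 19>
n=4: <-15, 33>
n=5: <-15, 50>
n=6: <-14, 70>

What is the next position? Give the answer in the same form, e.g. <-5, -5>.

Successive displacements: <-4, +5>, <-3, +8>, <-2, +11>, <-1, +14>, <+0, +17>, <+1, +20> — each changes by <+1, +3>.
step 7: <-14, 70> + <+2, +23> → <-12, 93>

<-12, 93>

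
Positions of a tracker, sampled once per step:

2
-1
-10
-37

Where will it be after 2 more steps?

Consecutive displacements -3, -9, -27 scale by a factor of 3 each step.
step 4: -37 − 81 → -118
step 5: -118 − 243 → -361

-361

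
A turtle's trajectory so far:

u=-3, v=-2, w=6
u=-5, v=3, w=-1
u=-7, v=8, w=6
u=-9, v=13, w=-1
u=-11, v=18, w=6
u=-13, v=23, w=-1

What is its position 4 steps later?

u=-21, v=43, w=-1

U: linear, -2 per step → -21 at step 9.
V: linear, +5 per step → 43 at step 9.
W: cycles through 6, -1 every 2 steps. Step 9 lands at position 1 of the cycle → -1.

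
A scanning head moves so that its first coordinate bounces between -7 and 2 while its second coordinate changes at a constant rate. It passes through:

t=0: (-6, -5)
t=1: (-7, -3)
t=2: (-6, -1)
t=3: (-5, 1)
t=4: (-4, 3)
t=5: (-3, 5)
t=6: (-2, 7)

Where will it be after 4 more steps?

The first coordinate reflects between -7 and 2, moving 1 per step.
  step 7: -2 → -1
  step 8: -1 → 0
  step 9: 0 → 1
  step 10: 1 → 2
The second coordinate changes by +2 each step: at step 10 it is 15.

(2, 15)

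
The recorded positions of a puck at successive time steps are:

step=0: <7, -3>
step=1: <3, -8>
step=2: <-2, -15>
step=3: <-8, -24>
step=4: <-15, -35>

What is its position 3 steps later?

First differences are <-4, -5>, <-5, -7>, <-6, -9>, <-7, -11>; their common second difference is <-1, -2> (constant acceleration).
step 5: <-15, -35> + <-8, -13> → <-23, -48>
step 6: <-23, -48> + <-9, -15> → <-32, -63>
step 7: <-32, -63> + <-10, -17> → <-42, -80>

<-42, -80>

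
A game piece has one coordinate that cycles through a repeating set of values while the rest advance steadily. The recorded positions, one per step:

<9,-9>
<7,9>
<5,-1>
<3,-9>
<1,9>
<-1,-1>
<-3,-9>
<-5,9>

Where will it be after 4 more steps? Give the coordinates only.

<-13,-1>

The first coordinate changes by -2 each step, so at step 11 it is 9 + 11·(-2) = -13.
The second coordinate repeats the cycle [-9, 9, -1] with period 3; step 11 mod 3 = 2, giving -1.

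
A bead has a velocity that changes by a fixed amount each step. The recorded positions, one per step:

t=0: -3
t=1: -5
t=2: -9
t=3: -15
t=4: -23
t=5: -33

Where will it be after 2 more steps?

-59

Taking differences between consecutive positions: -2, -4, -6, -8, -10. These grow by -2 each step.
step 6: -33 − 12 → -45
step 7: -45 − 14 → -59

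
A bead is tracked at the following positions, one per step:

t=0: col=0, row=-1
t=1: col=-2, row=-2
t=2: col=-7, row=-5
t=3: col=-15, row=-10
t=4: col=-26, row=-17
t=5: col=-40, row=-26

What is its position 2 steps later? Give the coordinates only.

col=-77, row=-50

Successive displacements: (-2, -1), (-5, -3), (-8, -5), (-11, -7), (-14, -9) — each changes by (-3, -2).
step 6: col=-40, row=-26 + (-17, -11) → col=-57, row=-37
step 7: col=-57, row=-37 + (-20, -13) → col=-77, row=-50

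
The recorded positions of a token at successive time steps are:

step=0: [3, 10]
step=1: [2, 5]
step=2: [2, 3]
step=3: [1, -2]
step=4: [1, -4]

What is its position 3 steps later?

The moves between consecutive positions are [-1, -5], [+0, -2], [-1, -5], [+0, -2]; they repeat the 2-cycle [[-1, -5], [+0, -2]].
step 5: apply [-1, -5] → [0, -9]
step 6: apply [+0, -2] → [0, -11]
step 7: apply [-1, -5] → [-1, -16]

[-1, -16]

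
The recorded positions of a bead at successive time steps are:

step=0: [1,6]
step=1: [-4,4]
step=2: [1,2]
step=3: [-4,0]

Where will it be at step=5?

[-4,-4]

The first coordinate repeats the cycle [1, -4] with period 2; step 5 mod 2 = 1, giving -4.
The second coordinate changes by -2 each step, so at step 5 it is 6 + 5·(-2) = -4.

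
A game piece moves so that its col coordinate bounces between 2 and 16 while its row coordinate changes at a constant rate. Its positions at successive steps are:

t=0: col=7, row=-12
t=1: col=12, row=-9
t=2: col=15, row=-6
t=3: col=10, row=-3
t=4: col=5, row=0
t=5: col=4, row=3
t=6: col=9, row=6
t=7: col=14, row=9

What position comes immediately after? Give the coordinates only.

col=13, row=12

The col coordinate travels 5 per step and bounces off the walls at 2 and 16.
  step 8: 14 → 13
The row coordinate changes by +3 each step: at step 8 it is 12.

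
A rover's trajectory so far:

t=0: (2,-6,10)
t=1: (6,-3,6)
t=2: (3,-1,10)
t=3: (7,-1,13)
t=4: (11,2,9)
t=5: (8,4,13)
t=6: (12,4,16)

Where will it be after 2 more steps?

(13,9,16)

The moves between consecutive positions are (+4,+3,-4), (-3,+2,+4), (+4,+0,+3), (+4,+3,-4), (-3,+2,+4), (+4,+0,+3); they repeat the 3-cycle [(+4,+3,-4), (-3,+2,+4), (+4,+0,+3)].
step 7: apply (+4,+3,-4) → (16,7,12)
step 8: apply (-3,+2,+4) → (13,9,16)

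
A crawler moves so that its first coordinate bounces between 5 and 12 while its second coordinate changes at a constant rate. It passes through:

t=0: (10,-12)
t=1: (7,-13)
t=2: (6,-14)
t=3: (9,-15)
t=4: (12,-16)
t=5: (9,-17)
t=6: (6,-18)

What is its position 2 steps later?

(10,-20)

The first coordinate travels 3 per step and bounces off the walls at 5 and 12.
  step 7: 6 → 7
  step 8: 7 → 10
The second coordinate changes by -1 each step: at step 8 it is -20.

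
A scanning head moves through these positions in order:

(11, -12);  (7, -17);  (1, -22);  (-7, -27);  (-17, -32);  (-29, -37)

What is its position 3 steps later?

Taking differences between consecutive positions: (-4, -5), (-6, -5), (-8, -5), (-10, -5), (-12, -5). These grow by (-2, +0) each step.
step 6: (-29, -37) + (-14, -5) → (-43, -42)
step 7: (-43, -42) + (-16, -5) → (-59, -47)
step 8: (-59, -47) + (-18, -5) → (-77, -52)

(-77, -52)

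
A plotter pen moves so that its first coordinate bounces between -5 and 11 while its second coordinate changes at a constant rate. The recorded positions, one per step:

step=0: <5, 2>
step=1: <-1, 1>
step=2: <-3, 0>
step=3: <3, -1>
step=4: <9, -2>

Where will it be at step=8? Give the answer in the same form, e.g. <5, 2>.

The first coordinate travels 6 per step and bounces off the walls at -5 and 11.
  step 5: 9 → 7
  step 6: 7 → 1
  step 7: 1 → -5
  step 8: -5 → 1
The second coordinate changes by -1 each step: at step 8 it is -6.

<1, -6>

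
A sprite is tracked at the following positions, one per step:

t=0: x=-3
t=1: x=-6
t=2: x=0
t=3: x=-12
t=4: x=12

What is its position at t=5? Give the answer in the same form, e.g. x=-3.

x=-36

Consecutive displacements -3, +6, -12, +24 scale by a factor of -2 each step.
step 5: 12 − 48 → x=-36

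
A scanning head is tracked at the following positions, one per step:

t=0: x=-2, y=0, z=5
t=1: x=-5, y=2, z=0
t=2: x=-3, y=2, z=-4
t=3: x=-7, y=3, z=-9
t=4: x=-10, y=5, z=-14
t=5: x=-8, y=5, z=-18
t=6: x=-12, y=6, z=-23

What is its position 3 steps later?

The moves between consecutive positions are (-3, +2, -5), (+2, +0, -4), (-4, +1, -5), (-3, +2, -5), (+2, +0, -4), (-4, +1, -5); they repeat the 3-cycle [(-3, +2, -5), (+2, +0, -4), (-4, +1, -5)].
step 7: apply (-3, +2, -5) → x=-15, y=8, z=-28
step 8: apply (+2, +0, -4) → x=-13, y=8, z=-32
step 9: apply (-4, +1, -5) → x=-17, y=9, z=-37

x=-17, y=9, z=-37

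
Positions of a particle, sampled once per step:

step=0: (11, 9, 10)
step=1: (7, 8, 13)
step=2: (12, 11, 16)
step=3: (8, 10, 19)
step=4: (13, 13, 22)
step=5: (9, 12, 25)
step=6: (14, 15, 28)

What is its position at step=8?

(15, 17, 34)

Step-to-step displacements: (-4, -1, +3), (+5, +3, +3), (-4, -1, +3), (+5, +3, +3), (-4, -1, +3), (+5, +3, +3) — a repeating cycle of length 2.
step 7: apply (-4, -1, +3) → (10, 14, 31)
step 8: apply (+5, +3, +3) → (15, 17, 34)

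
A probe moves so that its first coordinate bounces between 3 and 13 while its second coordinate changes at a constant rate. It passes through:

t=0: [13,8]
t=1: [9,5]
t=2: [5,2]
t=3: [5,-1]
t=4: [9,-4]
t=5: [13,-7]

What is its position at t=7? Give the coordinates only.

[5,-13]

The first coordinate travels 4 per step and bounces off the walls at 3 and 13.
  step 6: 13 → 9
  step 7: 9 → 5
The second coordinate changes by -3 each step: at step 7 it is -13.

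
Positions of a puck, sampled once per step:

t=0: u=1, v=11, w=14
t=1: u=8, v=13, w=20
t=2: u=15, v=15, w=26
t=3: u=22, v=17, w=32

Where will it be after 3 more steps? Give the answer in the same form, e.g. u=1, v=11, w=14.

Each step adds (+7, +2, +6) to the position.
step 4: u=22, v=17, w=32 + (+7, +2, +6) → u=29, v=19, w=38
step 5: u=29, v=19, w=38 + (+7, +2, +6) → u=36, v=21, w=44
step 6: u=36, v=21, w=44 + (+7, +2, +6) → u=43, v=23, w=50

u=43, v=23, w=50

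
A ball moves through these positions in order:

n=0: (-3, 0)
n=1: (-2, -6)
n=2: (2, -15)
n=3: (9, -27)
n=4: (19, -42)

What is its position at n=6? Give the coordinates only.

(48, -81)

Successive displacements: (+1, -6), (+4, -9), (+7, -12), (+10, -15) — each changes by (+3, -3).
step 5: (19, -42) + (+13, -18) → (32, -60)
step 6: (32, -60) + (+16, -21) → (48, -81)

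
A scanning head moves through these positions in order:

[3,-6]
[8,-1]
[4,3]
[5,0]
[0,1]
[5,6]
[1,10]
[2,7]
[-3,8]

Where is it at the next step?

[2,13]

Differencing gives [+5,+5], [-4,+4], [+1,-3], [-5,+1], [+5,+5], [-4,+4], [+1,-3], [-5,+1]. This is the pattern [+5,+5], [-4,+4], [+1,-3], [-5,+1] repeated.
step 9: apply [+5,+5] → [2,13]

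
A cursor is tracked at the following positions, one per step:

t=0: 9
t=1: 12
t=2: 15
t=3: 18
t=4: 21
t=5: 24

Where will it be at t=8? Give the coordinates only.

33

Constant displacement of +3 per step.
step 6: 24 + 3 → 27
step 7: 27 + 3 → 30
step 8: 30 + 3 → 33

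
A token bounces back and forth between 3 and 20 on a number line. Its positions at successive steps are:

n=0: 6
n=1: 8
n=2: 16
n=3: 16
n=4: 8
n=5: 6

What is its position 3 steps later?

10

The value reflects between 3 and 20, moving 8 per step.
  step 6: 6 → 14
  step 7: 14 → 18
  step 8: 18 → 10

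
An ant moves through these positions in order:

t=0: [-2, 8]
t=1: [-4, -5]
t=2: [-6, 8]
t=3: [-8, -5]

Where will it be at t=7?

The first coordinate changes by -2 each step, so at step 7 it is -2 + 7·(-2) = -16.
The second coordinate repeats the cycle [8, -5] with period 2; step 7 mod 2 = 1, giving -5.

[-16, -5]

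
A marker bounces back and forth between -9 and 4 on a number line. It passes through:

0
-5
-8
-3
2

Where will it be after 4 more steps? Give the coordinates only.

-4

The value travels 5 per step and bounces off the walls at -9 and 4.
  step 5: 2 → 1
  step 6: 1 → -4
  step 7: -4 → -9
  step 8: -9 → -4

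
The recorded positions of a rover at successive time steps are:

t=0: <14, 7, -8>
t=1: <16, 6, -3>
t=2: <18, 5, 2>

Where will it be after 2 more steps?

The position changes by <+2, -1, +5> every step.
step 3: <18, 5, 2> + <+2, -1, +5> → <20, 4, 7>
step 4: <20, 4, 7> + <+2, -1, +5> → <22, 3, 12>

<22, 3, 12>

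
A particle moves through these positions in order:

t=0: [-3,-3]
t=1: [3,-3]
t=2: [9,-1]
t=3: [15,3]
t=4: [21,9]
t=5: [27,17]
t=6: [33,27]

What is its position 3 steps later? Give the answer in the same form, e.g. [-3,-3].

[51,69]

Successive displacements: [+6,+0], [+6,+2], [+6,+4], [+6,+6], [+6,+8], [+6,+10] — each changes by [+0,+2].
step 7: [33,27] + [+6,+12] → [39,39]
step 8: [39,39] + [+6,+14] → [45,53]
step 9: [45,53] + [+6,+16] → [51,69]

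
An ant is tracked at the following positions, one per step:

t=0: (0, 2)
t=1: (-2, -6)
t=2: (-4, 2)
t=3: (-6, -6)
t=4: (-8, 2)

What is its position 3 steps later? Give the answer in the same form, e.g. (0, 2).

First: linear, -2 per step → -14 at step 7.
Second: cycles through 2, -6 every 2 steps. Step 7 lands at position 1 of the cycle → -6.

(-14, -6)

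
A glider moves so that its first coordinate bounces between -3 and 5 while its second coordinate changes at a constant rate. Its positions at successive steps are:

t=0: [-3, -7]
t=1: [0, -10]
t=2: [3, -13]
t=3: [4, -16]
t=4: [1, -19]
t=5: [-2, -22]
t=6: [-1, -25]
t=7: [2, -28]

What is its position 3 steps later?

The first coordinate travels 3 per step and bounces off the walls at -3 and 5.
  step 8: 2 → 5
  step 9: 5 → 2
  step 10: 2 → -1
The second coordinate changes by -3 each step: at step 10 it is -37.

[-1, -37]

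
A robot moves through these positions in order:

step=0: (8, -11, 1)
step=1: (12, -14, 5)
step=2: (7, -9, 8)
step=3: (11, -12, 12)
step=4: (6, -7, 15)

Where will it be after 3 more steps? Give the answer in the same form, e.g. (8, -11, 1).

(9, -8, 26)

The moves between consecutive positions are (+4, -3, +4), (-5, +5, +3), (+4, -3, +4), (-5, +5, +3); they repeat the 2-cycle [(+4, -3, +4), (-5, +5, +3)].
step 5: apply (+4, -3, +4) → (10, -10, 19)
step 6: apply (-5, +5, +3) → (5, -5, 22)
step 7: apply (+4, -3, +4) → (9, -8, 26)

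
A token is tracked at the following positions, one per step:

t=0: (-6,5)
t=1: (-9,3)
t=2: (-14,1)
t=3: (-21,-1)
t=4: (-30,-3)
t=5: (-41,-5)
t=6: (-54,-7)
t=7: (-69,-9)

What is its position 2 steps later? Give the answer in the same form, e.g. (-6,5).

Successive displacements: (-3,-2), (-5,-2), (-7,-2), (-9,-2), (-11,-2), (-13,-2), (-15,-2) — each changes by (-2,+0).
step 8: (-69,-9) + (-17,-2) → (-86,-11)
step 9: (-86,-11) + (-19,-2) → (-105,-13)

(-105,-13)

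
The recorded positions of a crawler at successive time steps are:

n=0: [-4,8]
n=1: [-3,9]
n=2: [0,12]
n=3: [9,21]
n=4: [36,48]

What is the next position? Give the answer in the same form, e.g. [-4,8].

Consecutive displacements [+1,+1], [+3,+3], [+9,+9], [+27,+27] scale by a factor of 3 each step.
step 5: [36,48] + [+81,+81] → [117,129]

[117,129]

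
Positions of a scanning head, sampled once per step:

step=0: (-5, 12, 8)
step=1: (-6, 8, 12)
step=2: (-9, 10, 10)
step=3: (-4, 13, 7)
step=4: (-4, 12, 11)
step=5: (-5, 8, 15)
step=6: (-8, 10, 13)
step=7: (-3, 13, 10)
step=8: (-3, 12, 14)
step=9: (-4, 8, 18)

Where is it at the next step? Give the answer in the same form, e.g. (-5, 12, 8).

Step-to-step displacements: (-1, -4, +4), (-3, +2, -2), (+5, +3, -3), (+0, -1, +4), (-1, -4, +4), (-3, +2, -2), (+5, +3, -3), (+0, -1, +4), (-1, -4, +4) — a repeating cycle of length 4.
step 10: apply (-3, +2, -2) → (-7, 10, 16)

(-7, 10, 16)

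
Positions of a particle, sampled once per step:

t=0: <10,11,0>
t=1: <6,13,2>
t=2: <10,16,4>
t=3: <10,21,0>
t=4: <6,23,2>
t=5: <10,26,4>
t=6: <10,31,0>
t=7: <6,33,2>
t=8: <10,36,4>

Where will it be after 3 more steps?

<10,46,4>

The moves between consecutive positions are <-4,+2,+2>, <+4,+3,+2>, <+0,+5,-4>, <-4,+2,+2>, <+4,+3,+2>, <+0,+5,-4>, <-4,+2,+2>, <+4,+3,+2>; they repeat the 3-cycle [<-4,+2,+2>, <+4,+3,+2>, <+0,+5,-4>].
step 9: apply <+0,+5,-4> → <10,41,0>
step 10: apply <-4,+2,+2> → <6,43,2>
step 11: apply <+4,+3,+2> → <10,46,4>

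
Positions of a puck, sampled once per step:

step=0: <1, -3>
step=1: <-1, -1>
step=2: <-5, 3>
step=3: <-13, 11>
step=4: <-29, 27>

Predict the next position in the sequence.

<-61, 59>

Consecutive displacements <-2, +2>, <-4, +4>, <-8, +8>, <-16, +16> scale by a factor of 2 each step.
step 5: <-29, 27> + <-32, +32> → <-61, 59>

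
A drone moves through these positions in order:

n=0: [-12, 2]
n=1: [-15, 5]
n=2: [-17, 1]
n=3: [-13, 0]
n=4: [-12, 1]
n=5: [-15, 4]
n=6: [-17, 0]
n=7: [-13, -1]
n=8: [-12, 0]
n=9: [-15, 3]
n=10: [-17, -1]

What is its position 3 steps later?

The moves between consecutive positions are [-3, +3], [-2, -4], [+4, -1], [+1, +1], [-3, +3], [-2, -4], [+4, -1], [+1, +1], [-3, +3], [-2, -4]; they repeat the 4-cycle [[-3, +3], [-2, -4], [+4, -1], [+1, +1]].
step 11: apply [+4, -1] → [-13, -2]
step 12: apply [+1, +1] → [-12, -1]
step 13: apply [-3, +3] → [-15, 2]

[-15, 2]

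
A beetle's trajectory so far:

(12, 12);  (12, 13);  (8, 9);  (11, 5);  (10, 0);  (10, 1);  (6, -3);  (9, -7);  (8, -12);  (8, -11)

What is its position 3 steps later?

(6, -24)

The moves between consecutive positions are (+0, +1), (-4, -4), (+3, -4), (-1, -5), (+0, +1), (-4, -4), (+3, -4), (-1, -5), (+0, +1); they repeat the 4-cycle [(+0, +1), (-4, -4), (+3, -4), (-1, -5)].
step 10: apply (-4, -4) → (4, -15)
step 11: apply (+3, -4) → (7, -19)
step 12: apply (-1, -5) → (6, -24)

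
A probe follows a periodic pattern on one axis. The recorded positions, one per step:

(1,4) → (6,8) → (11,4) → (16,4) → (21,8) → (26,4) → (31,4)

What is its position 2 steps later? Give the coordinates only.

First: linear, +5 per step → 41 at step 8.
Second: cycles through 4, 8, 4 every 3 steps. Step 8 lands at position 2 of the cycle → 4.

(41,4)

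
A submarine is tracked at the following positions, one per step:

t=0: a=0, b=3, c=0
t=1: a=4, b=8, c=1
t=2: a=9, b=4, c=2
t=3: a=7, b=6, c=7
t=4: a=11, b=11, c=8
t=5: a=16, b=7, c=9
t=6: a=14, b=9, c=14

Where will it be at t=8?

a=23, b=10, c=16

Differencing gives (+4, +5, +1), (+5, -4, +1), (-2, +2, +5), (+4, +5, +1), (+5, -4, +1), (-2, +2, +5). This is the pattern (+4, +5, +1), (+5, -4, +1), (-2, +2, +5) repeated.
step 7: apply (+4, +5, +1) → a=18, b=14, c=15
step 8: apply (+5, -4, +1) → a=23, b=10, c=16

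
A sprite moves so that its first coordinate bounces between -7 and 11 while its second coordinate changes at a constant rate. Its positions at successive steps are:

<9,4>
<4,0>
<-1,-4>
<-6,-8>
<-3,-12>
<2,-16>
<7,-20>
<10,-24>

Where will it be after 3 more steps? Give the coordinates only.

The first coordinate reflects between -7 and 11, moving 5 per step.
  step 8: 10 → 5
  step 9: 5 → 0
  step 10: 0 → -5
The second coordinate changes by -4 each step: at step 10 it is -36.

<-5,-36>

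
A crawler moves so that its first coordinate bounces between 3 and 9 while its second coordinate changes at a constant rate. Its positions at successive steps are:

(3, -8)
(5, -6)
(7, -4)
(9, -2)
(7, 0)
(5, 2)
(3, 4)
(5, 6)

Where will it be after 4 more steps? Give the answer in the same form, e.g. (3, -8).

The first coordinate reflects between 3 and 9, moving 2 per step.
  step 8: 5 → 7
  step 9: 7 → 9
  step 10: 9 → 7
  step 11: 7 → 5
The second coordinate changes by +2 each step: at step 11 it is 14.

(5, 14)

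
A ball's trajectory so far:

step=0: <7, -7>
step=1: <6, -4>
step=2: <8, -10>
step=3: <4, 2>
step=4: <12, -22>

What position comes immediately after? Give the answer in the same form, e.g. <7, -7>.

Step-to-step displacements: <-1, +3>, <+2, -6>, <-4, +12>, <+8, -24>; each is -2× the previous.
step 5: <12, -22> + <-16, +48> → <-4, 26>

<-4, 26>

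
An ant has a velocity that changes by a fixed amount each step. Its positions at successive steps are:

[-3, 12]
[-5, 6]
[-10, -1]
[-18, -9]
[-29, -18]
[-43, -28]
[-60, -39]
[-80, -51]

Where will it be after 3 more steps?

Successive displacements: [-2, -6], [-5, -7], [-8, -8], [-11, -9], [-14, -10], [-17, -11], [-20, -12] — each changes by [-3, -1].
step 8: [-80, -51] + [-23, -13] → [-103, -64]
step 9: [-103, -64] + [-26, -14] → [-129, -78]
step 10: [-129, -78] + [-29, -15] → [-158, -93]

[-158, -93]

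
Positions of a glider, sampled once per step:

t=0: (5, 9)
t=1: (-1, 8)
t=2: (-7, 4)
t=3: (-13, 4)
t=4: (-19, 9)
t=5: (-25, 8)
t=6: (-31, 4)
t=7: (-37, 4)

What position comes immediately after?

(-43, 9)

First: linear, -6 per step → -43 at step 8.
Second: cycles through 9, 8, 4, 4 every 4 steps. Step 8 lands at position 0 of the cycle → 9.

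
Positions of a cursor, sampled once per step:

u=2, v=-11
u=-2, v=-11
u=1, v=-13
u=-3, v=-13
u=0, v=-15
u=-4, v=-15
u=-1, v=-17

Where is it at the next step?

Step-to-step displacements: (-4, +0), (+3, -2), (-4, +0), (+3, -2), (-4, +0), (+3, -2) — a repeating cycle of length 2.
step 7: apply (-4, +0) → u=-5, v=-17

u=-5, v=-17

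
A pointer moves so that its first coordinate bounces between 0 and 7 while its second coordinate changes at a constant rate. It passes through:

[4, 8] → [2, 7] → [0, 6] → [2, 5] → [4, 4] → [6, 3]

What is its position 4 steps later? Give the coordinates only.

[0, -1]

The first coordinate reflects between 0 and 7, moving 2 per step.
  step 6: 6 → 6
  step 7: 6 → 4
  step 8: 4 → 2
  step 9: 2 → 0
The second coordinate changes by -1 each step: at step 9 it is -1.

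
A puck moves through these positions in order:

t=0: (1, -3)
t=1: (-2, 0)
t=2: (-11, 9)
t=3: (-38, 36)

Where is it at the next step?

(-119, 117)

Consecutive displacements (-3, +3), (-9, +9), (-27, +27) scale by a factor of 3 each step.
step 4: (-38, 36) + (-81, +81) → (-119, 117)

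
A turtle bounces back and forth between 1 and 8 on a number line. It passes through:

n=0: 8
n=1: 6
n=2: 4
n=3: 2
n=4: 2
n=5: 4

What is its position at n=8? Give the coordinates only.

6

The value reflects between 1 and 8, moving 2 per step.
  step 6: 4 → 6
  step 7: 6 → 8
  step 8: 8 → 6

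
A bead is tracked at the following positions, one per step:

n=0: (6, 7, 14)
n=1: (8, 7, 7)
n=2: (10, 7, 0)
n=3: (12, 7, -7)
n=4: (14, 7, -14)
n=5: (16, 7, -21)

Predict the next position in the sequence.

Each step adds (+2, +0, -7) to the position.
step 6: (16, 7, -21) + (+2, +0, -7) → (18, 7, -28)

(18, 7, -28)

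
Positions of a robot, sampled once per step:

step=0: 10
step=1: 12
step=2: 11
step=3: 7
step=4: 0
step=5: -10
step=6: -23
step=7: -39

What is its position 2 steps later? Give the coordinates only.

-80

Taking differences between consecutive positions: +2, -1, -4, -7, -10, -13, -16. These grow by -3 each step.
step 8: -39 − 19 → -58
step 9: -58 − 22 → -80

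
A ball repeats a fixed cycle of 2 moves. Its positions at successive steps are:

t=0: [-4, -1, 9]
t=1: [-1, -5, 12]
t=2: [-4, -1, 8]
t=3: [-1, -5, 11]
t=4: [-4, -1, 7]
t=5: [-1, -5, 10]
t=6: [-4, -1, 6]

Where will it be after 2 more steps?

[-4, -1, 5]

Step-to-step displacements: [+3, -4, +3], [-3, +4, -4], [+3, -4, +3], [-3, +4, -4], [+3, -4, +3], [-3, +4, -4] — a repeating cycle of length 2.
step 7: apply [+3, -4, +3] → [-1, -5, 9]
step 8: apply [-3, +4, -4] → [-4, -1, 5]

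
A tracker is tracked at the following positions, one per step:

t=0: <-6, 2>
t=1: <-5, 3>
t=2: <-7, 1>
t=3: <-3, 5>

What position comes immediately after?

<-11, -3>

Step-to-step displacements: <+1, +1>, <-2, -2>, <+4, +4>; each is -2× the previous.
step 4: <-3, 5> + <-8, -8> → <-11, -3>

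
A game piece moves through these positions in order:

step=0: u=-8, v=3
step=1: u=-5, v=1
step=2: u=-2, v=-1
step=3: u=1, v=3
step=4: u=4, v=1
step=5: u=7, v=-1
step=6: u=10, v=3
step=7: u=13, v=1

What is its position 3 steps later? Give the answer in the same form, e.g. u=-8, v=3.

u=22, v=1

The u coordinate changes by +3 each step, so at step 10 it is -8 + 10·(3) = 22.
The v coordinate repeats the cycle [3, 1, -1] with period 3; step 10 mod 3 = 1, giving 1.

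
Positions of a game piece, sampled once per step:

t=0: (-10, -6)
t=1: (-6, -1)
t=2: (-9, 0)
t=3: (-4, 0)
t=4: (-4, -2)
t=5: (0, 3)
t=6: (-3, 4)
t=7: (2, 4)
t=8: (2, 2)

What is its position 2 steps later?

(3, 8)

Differencing gives (+4, +5), (-3, +1), (+5, +0), (+0, -2), (+4, +5), (-3, +1), (+5, +0), (+0, -2). This is the pattern (+4, +5), (-3, +1), (+5, +0), (+0, -2) repeated.
step 9: apply (+4, +5) → (6, 7)
step 10: apply (-3, +1) → (3, 8)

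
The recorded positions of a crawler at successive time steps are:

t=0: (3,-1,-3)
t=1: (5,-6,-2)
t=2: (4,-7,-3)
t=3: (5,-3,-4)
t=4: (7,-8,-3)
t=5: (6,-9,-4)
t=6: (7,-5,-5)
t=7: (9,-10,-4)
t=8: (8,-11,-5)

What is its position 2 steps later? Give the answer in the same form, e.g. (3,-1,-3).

(11,-12,-5)

Step-to-step displacements: (+2,-5,+1), (-1,-1,-1), (+1,+4,-1), (+2,-5,+1), (-1,-1,-1), (+1,+4,-1), (+2,-5,+1), (-1,-1,-1) — a repeating cycle of length 3.
step 9: apply (+1,+4,-1) → (9,-7,-6)
step 10: apply (+2,-5,+1) → (11,-12,-5)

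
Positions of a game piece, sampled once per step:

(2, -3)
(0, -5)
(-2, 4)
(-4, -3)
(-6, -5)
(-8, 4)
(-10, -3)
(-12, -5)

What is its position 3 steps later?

The first coordinate changes by -2 each step, so at step 10 it is 2 + 10·(-2) = -18.
The second coordinate repeats the cycle [-3, -5, 4] with period 3; step 10 mod 3 = 1, giving -5.

(-18, -5)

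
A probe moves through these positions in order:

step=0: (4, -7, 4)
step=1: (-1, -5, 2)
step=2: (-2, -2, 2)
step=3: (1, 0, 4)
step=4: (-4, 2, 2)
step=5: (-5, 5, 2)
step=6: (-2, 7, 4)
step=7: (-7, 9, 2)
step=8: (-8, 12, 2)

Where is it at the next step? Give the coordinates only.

The moves between consecutive positions are (-5, +2, -2), (-1, +3, +0), (+3, +2, +2), (-5, +2, -2), (-1, +3, +0), (+3, +2, +2), (-5, +2, -2), (-1, +3, +0); they repeat the 3-cycle [(-5, +2, -2), (-1, +3, +0), (+3, +2, +2)].
step 9: apply (+3, +2, +2) → (-5, 14, 4)

(-5, 14, 4)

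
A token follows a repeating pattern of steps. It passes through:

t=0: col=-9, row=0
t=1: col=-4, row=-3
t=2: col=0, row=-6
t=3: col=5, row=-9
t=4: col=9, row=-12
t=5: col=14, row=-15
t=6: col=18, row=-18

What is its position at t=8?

col=27, row=-24

Differencing gives (+5, -3), (+4, -3), (+5, -3), (+4, -3), (+5, -3), (+4, -3). This is the pattern (+5, -3), (+4, -3) repeated.
step 7: apply (+5, -3) → col=23, row=-21
step 8: apply (+4, -3) → col=27, row=-24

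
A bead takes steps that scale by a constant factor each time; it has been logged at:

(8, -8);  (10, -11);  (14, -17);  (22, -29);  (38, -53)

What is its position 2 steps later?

(134, -197)

Step-to-step displacements: (+2, -3), (+4, -6), (+8, -12), (+16, -24); each is 2× the previous.
step 5: (38, -53) + (+32, -48) → (70, -101)
step 6: (70, -101) + (+64, -96) → (134, -197)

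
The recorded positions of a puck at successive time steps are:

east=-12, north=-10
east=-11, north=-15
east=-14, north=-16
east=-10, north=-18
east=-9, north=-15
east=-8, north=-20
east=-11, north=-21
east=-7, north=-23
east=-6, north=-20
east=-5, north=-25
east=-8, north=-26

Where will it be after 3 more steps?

Step-to-step displacements: (+1, -5), (-3, -1), (+4, -2), (+1, +3), (+1, -5), (-3, -1), (+4, -2), (+1, +3), (+1, -5), (-3, -1) — a repeating cycle of length 4.
step 11: apply (+4, -2) → east=-4, north=-28
step 12: apply (+1, +3) → east=-3, north=-25
step 13: apply (+1, -5) → east=-2, north=-30

east=-2, north=-30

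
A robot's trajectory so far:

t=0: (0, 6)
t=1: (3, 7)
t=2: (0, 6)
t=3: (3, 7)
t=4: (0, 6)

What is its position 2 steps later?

(0, 6)

Step-to-step displacements: (+3, +1), (-3, -1), (+3, +1), (-3, -1); each is -1× the previous.
step 5: (0, 6) + (+3, +1) → (3, 7)
step 6: (3, 7) + (-3, -1) → (0, 6)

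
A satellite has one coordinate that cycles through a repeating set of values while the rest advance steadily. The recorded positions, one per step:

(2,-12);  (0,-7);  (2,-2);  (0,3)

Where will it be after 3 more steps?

First: cycles through 2, 0 every 2 steps. Step 6 lands at position 0 of the cycle → 2.
Second: linear, +5 per step → 18 at step 6.

(2,18)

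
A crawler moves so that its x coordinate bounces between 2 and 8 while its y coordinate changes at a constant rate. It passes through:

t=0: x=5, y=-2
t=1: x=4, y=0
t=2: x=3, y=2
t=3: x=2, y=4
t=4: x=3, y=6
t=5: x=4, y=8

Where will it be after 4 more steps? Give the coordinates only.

x=8, y=16

The x coordinate travels 1 per step and bounces off the walls at 2 and 8.
  step 6: 4 → 5
  step 7: 5 → 6
  step 8: 6 → 7
  step 9: 7 → 8
The y coordinate changes by +2 each step: at step 9 it is 16.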